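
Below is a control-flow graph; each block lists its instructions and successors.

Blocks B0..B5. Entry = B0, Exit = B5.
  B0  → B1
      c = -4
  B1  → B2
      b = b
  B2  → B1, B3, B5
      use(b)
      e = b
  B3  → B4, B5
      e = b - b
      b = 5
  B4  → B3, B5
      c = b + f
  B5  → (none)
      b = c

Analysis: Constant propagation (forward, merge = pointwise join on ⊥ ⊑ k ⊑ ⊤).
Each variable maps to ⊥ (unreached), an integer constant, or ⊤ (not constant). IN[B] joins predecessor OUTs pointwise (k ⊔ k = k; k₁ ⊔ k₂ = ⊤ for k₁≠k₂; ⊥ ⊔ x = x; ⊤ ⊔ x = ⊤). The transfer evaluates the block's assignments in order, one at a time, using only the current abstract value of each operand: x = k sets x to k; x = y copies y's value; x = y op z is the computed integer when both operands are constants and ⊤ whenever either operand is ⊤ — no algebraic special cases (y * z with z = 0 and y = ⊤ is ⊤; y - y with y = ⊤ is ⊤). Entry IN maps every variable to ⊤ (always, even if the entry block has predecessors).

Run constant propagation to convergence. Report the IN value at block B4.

Per-block solution:
  B0:  IN=(all ⊤)  OUT={c:-4; rest ⊤}
  B1:  IN={c:-4; rest ⊤}  OUT={c:-4; rest ⊤}
  B2:  IN={c:-4; rest ⊤}  OUT={c:-4; rest ⊤}
  B3:  IN=(all ⊤)  OUT={b:5; rest ⊤}
  B4:  IN={b:5; rest ⊤}  OUT={b:5; rest ⊤}
  B5:  IN=(all ⊤)  OUT=(all ⊤)

Merge at B4: IN[B4] = OUT[B3] = {a: ⊤, b: 5, c: ⊤, d: ⊤, e: ⊤, f: ⊤}

Answer: {a: ⊤, b: 5, c: ⊤, d: ⊤, e: ⊤, f: ⊤}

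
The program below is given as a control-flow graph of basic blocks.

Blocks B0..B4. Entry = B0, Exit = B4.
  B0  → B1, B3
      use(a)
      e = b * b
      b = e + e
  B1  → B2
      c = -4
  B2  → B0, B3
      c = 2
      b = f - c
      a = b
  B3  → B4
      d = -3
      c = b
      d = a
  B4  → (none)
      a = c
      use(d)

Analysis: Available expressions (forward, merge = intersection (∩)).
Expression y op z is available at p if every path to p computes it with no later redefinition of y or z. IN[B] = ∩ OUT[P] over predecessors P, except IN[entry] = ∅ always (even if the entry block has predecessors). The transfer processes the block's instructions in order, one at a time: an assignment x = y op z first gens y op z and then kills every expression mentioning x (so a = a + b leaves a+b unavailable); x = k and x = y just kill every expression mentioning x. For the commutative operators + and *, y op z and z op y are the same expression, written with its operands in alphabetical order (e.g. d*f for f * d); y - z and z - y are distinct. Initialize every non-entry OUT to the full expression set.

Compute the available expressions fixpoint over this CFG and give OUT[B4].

Per-block solution:
  B0:   IN={}   OUT={e+e}
  B1:   IN={e+e}   OUT={e+e}
  B2:   IN={e+e}   OUT={e+e, f-c}
  B3:   IN={e+e}   OUT={e+e}
  B4:   IN={e+e}   OUT={e+e}

Merge at B4: IN[B4] = OUT[B3] = {e+e}
Applying B4's transfer function to that IN value gives OUT[B4] (row B4 above).

Answer: {e+e}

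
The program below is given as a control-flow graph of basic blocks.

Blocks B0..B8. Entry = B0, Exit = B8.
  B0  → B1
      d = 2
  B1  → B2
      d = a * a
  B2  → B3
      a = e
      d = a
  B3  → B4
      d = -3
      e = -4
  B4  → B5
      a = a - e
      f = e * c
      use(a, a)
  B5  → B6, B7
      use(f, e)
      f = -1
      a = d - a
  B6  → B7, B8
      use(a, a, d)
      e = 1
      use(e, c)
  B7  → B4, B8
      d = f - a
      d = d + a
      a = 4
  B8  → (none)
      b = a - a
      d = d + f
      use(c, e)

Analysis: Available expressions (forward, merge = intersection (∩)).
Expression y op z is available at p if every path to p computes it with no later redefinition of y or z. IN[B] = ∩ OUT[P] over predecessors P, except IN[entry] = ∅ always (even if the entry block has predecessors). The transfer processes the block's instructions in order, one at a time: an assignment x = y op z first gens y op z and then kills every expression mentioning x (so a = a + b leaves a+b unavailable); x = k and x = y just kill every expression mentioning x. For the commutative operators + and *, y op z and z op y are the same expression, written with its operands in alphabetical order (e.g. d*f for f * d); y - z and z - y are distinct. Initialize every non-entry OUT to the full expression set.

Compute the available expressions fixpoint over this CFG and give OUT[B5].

Converged values:
  B0: | IN={} | OUT={}
  B1: | IN={} | OUT={a*a}
  B2: | IN={a*a} | OUT={}
  B3: | IN={} | OUT={}
  B4: | IN={} | OUT={c*e}
  B5: | IN={c*e} | OUT={c*e}
  B6: | IN={c*e} | OUT={}
  B7: | IN={} | OUT={}
  B8: | IN={} | OUT={a-a}

Merge at B5: IN[B5] = OUT[B4] = {c*e}
Applying B5's transfer function to that IN value gives OUT[B5] (row B5 above).

Answer: {c*e}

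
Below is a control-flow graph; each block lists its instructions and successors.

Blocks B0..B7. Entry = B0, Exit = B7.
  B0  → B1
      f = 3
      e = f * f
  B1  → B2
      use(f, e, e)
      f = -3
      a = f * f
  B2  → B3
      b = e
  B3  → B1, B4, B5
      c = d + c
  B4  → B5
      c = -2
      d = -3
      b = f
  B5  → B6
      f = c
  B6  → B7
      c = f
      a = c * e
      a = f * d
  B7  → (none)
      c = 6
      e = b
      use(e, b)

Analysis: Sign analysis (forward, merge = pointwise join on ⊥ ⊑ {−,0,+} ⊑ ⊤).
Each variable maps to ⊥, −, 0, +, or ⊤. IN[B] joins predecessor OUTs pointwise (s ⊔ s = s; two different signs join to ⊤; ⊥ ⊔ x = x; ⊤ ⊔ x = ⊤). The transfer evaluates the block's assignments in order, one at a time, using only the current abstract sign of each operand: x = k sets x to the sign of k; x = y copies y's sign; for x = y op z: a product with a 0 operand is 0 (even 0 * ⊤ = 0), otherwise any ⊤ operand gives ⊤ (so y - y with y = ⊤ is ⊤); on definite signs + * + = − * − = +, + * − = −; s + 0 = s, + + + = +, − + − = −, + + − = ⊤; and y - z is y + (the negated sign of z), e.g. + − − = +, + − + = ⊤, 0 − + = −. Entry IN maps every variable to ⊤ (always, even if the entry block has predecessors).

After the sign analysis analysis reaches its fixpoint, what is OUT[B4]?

Fixpoint table:
  B0:   IN=(all ⊤)   OUT={e:+, f:+; rest ⊤}
  B1:   IN={e:+; rest ⊤}   OUT={a:+, e:+, f:-; rest ⊤}
  B2:   IN={a:+, e:+, f:-; rest ⊤}   OUT={a:+, b:+, e:+, f:-; rest ⊤}
  B3:   IN={a:+, b:+, e:+, f:-; rest ⊤}   OUT={a:+, b:+, e:+, f:-; rest ⊤}
  B4:   IN={a:+, b:+, e:+, f:-; rest ⊤}   OUT={a:+, b:-, c:-, d:-, e:+, f:-; rest ⊤}
  B5:   IN={a:+, e:+, f:-; rest ⊤}   OUT={a:+, e:+; rest ⊤}
  B6:   IN={a:+, e:+; rest ⊤}   OUT={e:+; rest ⊤}
  B7:   IN={e:+; rest ⊤}   OUT={c:+; rest ⊤}

Merge at B4: IN[B4] = OUT[B3] = {a: +, b: +, c: ⊤, d: ⊤, e: +, f: -}
Applying B4's transfer function to that IN value gives OUT[B4] (row B4 above).

Answer: {a: +, b: -, c: -, d: -, e: +, f: -}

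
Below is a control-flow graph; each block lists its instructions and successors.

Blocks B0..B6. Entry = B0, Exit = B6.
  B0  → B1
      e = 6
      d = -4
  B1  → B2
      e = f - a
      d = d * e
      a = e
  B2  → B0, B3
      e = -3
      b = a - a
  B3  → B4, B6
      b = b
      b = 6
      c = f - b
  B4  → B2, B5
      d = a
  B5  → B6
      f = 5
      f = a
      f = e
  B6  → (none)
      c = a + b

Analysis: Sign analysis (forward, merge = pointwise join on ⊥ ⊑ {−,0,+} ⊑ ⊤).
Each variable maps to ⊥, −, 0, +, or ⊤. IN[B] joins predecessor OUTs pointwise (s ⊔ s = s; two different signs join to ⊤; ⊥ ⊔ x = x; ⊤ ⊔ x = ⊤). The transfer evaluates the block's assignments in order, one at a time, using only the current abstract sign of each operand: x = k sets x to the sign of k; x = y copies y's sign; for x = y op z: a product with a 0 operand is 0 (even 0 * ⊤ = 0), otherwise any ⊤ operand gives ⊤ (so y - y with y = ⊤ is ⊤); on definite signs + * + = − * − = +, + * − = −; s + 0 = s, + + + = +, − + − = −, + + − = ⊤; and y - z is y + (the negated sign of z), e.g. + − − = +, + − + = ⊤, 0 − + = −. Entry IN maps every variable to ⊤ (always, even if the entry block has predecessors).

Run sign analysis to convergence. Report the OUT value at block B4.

Converged values:
  B0: | IN=(all ⊤) | OUT={d:-, e:+; rest ⊤}
  B1: | IN={d:-, e:+; rest ⊤} | OUT=(all ⊤)
  B2: | IN=(all ⊤) | OUT={e:-; rest ⊤}
  B3: | IN={e:-; rest ⊤} | OUT={b:+, e:-; rest ⊤}
  B4: | IN={b:+, e:-; rest ⊤} | OUT={b:+, e:-; rest ⊤}
  B5: | IN={b:+, e:-; rest ⊤} | OUT={b:+, e:-, f:-; rest ⊤}
  B6: | IN={b:+, e:-; rest ⊤} | OUT={b:+, e:-; rest ⊤}

Merge at B4: IN[B4] = OUT[B3] = {a: ⊤, b: +, c: ⊤, d: ⊤, e: -, f: ⊤}
Applying B4's transfer function to that IN value gives OUT[B4] (row B4 above).

Answer: {a: ⊤, b: +, c: ⊤, d: ⊤, e: -, f: ⊤}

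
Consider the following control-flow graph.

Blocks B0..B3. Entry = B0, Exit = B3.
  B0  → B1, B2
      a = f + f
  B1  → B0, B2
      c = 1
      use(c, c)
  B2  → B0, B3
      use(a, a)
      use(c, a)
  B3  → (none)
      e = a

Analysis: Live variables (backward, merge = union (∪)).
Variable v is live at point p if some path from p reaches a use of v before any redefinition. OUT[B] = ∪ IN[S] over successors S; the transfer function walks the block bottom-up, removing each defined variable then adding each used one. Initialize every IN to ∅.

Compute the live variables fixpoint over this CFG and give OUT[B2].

Converged values:
  B0:  IN={c, f}  OUT={a, c, f}
  B1:  IN={a, f}  OUT={a, c, f}
  B2:  IN={a, c, f}  OUT={a, c, f}
  B3:  IN={a}  OUT={}

Merge at B2: OUT[B2] = IN[B0] ⊔ IN[B3] = {a, c, f}

Answer: {a, c, f}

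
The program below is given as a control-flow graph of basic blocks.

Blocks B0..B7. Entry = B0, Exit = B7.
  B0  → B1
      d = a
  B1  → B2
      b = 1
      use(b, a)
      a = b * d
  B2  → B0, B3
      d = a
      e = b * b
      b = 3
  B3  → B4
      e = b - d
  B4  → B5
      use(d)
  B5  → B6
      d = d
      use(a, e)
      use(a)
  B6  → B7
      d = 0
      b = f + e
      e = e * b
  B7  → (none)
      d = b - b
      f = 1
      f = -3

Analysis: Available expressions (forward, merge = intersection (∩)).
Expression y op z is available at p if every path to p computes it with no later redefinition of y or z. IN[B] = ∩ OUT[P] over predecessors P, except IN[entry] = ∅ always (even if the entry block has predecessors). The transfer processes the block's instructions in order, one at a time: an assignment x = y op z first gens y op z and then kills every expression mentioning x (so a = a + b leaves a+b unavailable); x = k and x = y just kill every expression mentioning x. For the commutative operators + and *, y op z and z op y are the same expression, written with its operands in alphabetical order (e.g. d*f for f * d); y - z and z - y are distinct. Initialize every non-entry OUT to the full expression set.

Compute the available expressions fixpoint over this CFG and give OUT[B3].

Per-block solution:
  B0:   IN={}   OUT={}
  B1:   IN={}   OUT={b*d}
  B2:   IN={b*d}   OUT={}
  B3:   IN={}   OUT={b-d}
  B4:   IN={b-d}   OUT={b-d}
  B5:   IN={b-d}   OUT={}
  B6:   IN={}   OUT={}
  B7:   IN={}   OUT={b-b}

Merge at B3: IN[B3] = OUT[B2] = {}
Applying B3's transfer function to that IN value gives OUT[B3] (row B3 above).

Answer: {b-d}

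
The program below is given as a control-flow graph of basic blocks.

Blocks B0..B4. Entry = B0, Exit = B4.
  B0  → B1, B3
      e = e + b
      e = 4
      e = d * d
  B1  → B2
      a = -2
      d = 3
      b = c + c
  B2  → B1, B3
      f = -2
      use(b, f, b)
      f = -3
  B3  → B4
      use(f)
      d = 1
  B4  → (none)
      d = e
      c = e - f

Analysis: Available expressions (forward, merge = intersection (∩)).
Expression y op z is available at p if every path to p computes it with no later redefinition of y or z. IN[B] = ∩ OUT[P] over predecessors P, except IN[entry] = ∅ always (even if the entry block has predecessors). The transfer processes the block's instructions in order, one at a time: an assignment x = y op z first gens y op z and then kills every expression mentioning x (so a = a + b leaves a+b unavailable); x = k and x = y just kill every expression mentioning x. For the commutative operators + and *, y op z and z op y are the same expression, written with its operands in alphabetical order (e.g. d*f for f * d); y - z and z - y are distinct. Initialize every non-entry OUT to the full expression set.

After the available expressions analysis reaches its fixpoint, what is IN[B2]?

Per-block solution:
  B0: | IN={} | OUT={d*d}
  B1: | IN={} | OUT={c+c}
  B2: | IN={c+c} | OUT={c+c}
  B3: | IN={} | OUT={}
  B4: | IN={} | OUT={e-f}

Merge at B2: IN[B2] = OUT[B1] = {c+c}

Answer: {c+c}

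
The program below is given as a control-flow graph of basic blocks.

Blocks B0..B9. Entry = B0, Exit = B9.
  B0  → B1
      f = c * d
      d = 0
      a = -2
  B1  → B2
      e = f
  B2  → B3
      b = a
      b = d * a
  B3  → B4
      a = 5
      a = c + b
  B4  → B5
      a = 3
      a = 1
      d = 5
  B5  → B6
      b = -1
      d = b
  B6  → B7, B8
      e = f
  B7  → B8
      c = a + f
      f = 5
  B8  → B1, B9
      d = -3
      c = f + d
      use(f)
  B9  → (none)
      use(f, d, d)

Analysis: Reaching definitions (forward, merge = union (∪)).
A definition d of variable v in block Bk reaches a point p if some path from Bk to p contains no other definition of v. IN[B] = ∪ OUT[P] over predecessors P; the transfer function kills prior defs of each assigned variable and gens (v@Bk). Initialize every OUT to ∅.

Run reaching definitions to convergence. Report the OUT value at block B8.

Per-block solution:
  B0:  IN={}  OUT={a@B0, d@B0, f@B0}
  B1:  IN={a@B0, a@B4, b@B5, c@B8, d@B0, d@B8, e@B6, f@B0, f@B7}  OUT={a@B0, a@B4, b@B5, c@B8, d@B0, d@B8, e@B1, f@B0, f@B7}
  B2:  IN={a@B0, a@B4, b@B5, c@B8, d@B0, d@B8, e@B1, f@B0, f@B7}  OUT={a@B0, a@B4, b@B2, c@B8, d@B0, d@B8, e@B1, f@B0, f@B7}
  B3:  IN={a@B0, a@B4, b@B2, c@B8, d@B0, d@B8, e@B1, f@B0, f@B7}  OUT={a@B3, b@B2, c@B8, d@B0, d@B8, e@B1, f@B0, f@B7}
  B4:  IN={a@B3, b@B2, c@B8, d@B0, d@B8, e@B1, f@B0, f@B7}  OUT={a@B4, b@B2, c@B8, d@B4, e@B1, f@B0, f@B7}
  B5:  IN={a@B4, b@B2, c@B8, d@B4, e@B1, f@B0, f@B7}  OUT={a@B4, b@B5, c@B8, d@B5, e@B1, f@B0, f@B7}
  B6:  IN={a@B4, b@B5, c@B8, d@B5, e@B1, f@B0, f@B7}  OUT={a@B4, b@B5, c@B8, d@B5, e@B6, f@B0, f@B7}
  B7:  IN={a@B4, b@B5, c@B8, d@B5, e@B6, f@B0, f@B7}  OUT={a@B4, b@B5, c@B7, d@B5, e@B6, f@B7}
  B8:  IN={a@B4, b@B5, c@B7, c@B8, d@B5, e@B6, f@B0, f@B7}  OUT={a@B4, b@B5, c@B8, d@B8, e@B6, f@B0, f@B7}
  B9:  IN={a@B4, b@B5, c@B8, d@B8, e@B6, f@B0, f@B7}  OUT={a@B4, b@B5, c@B8, d@B8, e@B6, f@B0, f@B7}

Merge at B8: IN[B8] = OUT[B6] ⊔ OUT[B7] = {a@B4, b@B5, c@B7, c@B8, d@B5, e@B6, f@B0, f@B7}
Applying B8's transfer function to that IN value gives OUT[B8] (row B8 above).

Answer: {a@B4, b@B5, c@B8, d@B8, e@B6, f@B0, f@B7}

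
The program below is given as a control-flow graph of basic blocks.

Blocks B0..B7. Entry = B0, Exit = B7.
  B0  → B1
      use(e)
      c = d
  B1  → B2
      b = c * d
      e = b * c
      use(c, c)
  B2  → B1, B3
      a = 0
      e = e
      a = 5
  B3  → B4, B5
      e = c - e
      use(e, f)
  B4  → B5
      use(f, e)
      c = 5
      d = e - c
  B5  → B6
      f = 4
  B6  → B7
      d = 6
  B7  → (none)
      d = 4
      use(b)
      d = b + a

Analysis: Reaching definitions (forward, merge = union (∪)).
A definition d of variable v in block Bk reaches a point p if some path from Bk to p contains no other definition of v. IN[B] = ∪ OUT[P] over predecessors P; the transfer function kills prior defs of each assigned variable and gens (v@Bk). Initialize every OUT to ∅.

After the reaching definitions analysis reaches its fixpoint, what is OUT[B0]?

Fixpoint table:
  B0:   IN={}   OUT={c@B0}
  B1:   IN={a@B2, b@B1, c@B0, e@B2}   OUT={a@B2, b@B1, c@B0, e@B1}
  B2:   IN={a@B2, b@B1, c@B0, e@B1}   OUT={a@B2, b@B1, c@B0, e@B2}
  B3:   IN={a@B2, b@B1, c@B0, e@B2}   OUT={a@B2, b@B1, c@B0, e@B3}
  B4:   IN={a@B2, b@B1, c@B0, e@B3}   OUT={a@B2, b@B1, c@B4, d@B4, e@B3}
  B5:   IN={a@B2, b@B1, c@B0, c@B4, d@B4, e@B3}   OUT={a@B2, b@B1, c@B0, c@B4, d@B4, e@B3, f@B5}
  B6:   IN={a@B2, b@B1, c@B0, c@B4, d@B4, e@B3, f@B5}   OUT={a@B2, b@B1, c@B0, c@B4, d@B6, e@B3, f@B5}
  B7:   IN={a@B2, b@B1, c@B0, c@B4, d@B6, e@B3, f@B5}   OUT={a@B2, b@B1, c@B0, c@B4, d@B7, e@B3, f@B5}

B0 is the boundary node: IN[B0] = {}
Applying B0's transfer function to that IN value gives OUT[B0] (row B0 above).

Answer: {c@B0}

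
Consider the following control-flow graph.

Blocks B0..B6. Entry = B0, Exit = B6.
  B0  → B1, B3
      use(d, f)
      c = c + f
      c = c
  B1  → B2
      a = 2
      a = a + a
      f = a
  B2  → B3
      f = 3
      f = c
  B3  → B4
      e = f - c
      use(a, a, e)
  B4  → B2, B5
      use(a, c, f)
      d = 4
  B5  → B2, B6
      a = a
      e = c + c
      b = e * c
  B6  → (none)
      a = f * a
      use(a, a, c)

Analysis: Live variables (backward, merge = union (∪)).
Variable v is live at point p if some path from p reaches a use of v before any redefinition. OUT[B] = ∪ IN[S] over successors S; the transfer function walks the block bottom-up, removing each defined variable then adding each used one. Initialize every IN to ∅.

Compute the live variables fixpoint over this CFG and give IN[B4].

Converged values:
  B0:   IN={a, c, d, f}   OUT={a, c, f}
  B1:   IN={c}   OUT={a, c}
  B2:   IN={a, c}   OUT={a, c, f}
  B3:   IN={a, c, f}   OUT={a, c, f}
  B4:   IN={a, c, f}   OUT={a, c, f}
  B5:   IN={a, c, f}   OUT={a, c, f}
  B6:   IN={a, c, f}   OUT={}

Merge at B4: OUT[B4] = IN[B2] ⊔ IN[B5] = {a, c, f}
Applying B4's transfer function to that OUT value gives IN[B4] (row B4 above).

Answer: {a, c, f}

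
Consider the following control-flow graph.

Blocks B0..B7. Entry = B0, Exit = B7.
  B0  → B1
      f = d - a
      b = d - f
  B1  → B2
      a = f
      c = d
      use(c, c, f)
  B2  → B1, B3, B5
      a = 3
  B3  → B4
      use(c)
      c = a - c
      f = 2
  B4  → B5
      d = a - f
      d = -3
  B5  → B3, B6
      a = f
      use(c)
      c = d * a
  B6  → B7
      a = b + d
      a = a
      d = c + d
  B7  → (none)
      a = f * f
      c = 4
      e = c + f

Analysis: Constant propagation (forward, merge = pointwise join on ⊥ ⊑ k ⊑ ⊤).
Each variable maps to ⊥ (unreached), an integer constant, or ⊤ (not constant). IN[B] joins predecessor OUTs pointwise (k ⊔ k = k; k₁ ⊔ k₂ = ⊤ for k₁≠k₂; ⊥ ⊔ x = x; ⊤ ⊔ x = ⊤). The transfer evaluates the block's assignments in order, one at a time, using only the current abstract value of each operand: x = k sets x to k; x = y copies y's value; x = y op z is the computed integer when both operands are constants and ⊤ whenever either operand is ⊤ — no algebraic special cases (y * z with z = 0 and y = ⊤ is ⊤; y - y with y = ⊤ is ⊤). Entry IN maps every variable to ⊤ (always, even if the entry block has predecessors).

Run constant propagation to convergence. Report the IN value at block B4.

Answer: {a: ⊤, b: ⊤, c: ⊤, d: ⊤, e: ⊤, f: 2}

Trace:
Converged values:
  B0: | IN=(all ⊤) | OUT=(all ⊤)
  B1: | IN=(all ⊤) | OUT=(all ⊤)
  B2: | IN=(all ⊤) | OUT={a:3; rest ⊤}
  B3: | IN=(all ⊤) | OUT={f:2; rest ⊤}
  B4: | IN={f:2; rest ⊤} | OUT={d:-3, f:2; rest ⊤}
  B5: | IN=(all ⊤) | OUT=(all ⊤)
  B6: | IN=(all ⊤) | OUT=(all ⊤)
  B7: | IN=(all ⊤) | OUT={c:4; rest ⊤}

Merge at B4: IN[B4] = OUT[B3] = {a: ⊤, b: ⊤, c: ⊤, d: ⊤, e: ⊤, f: 2}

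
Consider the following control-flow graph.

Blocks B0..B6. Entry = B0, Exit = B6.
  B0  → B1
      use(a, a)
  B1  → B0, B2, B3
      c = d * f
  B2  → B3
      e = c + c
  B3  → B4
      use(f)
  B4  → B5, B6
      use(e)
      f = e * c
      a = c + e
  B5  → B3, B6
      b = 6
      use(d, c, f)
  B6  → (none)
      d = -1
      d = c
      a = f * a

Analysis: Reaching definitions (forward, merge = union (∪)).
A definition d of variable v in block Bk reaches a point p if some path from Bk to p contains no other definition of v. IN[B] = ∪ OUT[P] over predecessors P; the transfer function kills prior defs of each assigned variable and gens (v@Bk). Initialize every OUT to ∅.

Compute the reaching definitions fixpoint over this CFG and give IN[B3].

Answer: {a@B4, b@B5, c@B1, e@B2, f@B4}

Trace:
Fixpoint table:
  B0:  IN={c@B1}  OUT={c@B1}
  B1:  IN={c@B1}  OUT={c@B1}
  B2:  IN={c@B1}  OUT={c@B1, e@B2}
  B3:  IN={a@B4, b@B5, c@B1, e@B2, f@B4}  OUT={a@B4, b@B5, c@B1, e@B2, f@B4}
  B4:  IN={a@B4, b@B5, c@B1, e@B2, f@B4}  OUT={a@B4, b@B5, c@B1, e@B2, f@B4}
  B5:  IN={a@B4, b@B5, c@B1, e@B2, f@B4}  OUT={a@B4, b@B5, c@B1, e@B2, f@B4}
  B6:  IN={a@B4, b@B5, c@B1, e@B2, f@B4}  OUT={a@B6, b@B5, c@B1, d@B6, e@B2, f@B4}

Merge at B3: IN[B3] = OUT[B1] ⊔ OUT[B2] ⊔ OUT[B5] = {a@B4, b@B5, c@B1, e@B2, f@B4}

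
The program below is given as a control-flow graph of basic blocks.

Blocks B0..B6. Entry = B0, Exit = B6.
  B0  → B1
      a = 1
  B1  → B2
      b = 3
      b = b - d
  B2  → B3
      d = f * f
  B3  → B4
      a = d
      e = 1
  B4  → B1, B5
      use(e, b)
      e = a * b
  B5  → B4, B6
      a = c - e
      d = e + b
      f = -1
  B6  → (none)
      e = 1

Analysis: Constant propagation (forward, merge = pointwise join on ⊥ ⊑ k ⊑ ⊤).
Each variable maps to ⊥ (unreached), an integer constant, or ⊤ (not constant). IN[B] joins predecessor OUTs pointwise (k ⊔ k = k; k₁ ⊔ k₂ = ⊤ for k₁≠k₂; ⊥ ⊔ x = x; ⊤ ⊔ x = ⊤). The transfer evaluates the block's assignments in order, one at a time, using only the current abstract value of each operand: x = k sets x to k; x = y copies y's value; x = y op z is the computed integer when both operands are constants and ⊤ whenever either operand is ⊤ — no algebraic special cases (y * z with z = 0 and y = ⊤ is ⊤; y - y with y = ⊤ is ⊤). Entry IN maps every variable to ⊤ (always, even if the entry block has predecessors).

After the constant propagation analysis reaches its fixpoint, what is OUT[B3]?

Fixpoint table:
  B0:   IN=(all ⊤)   OUT={a:1; rest ⊤}
  B1:   IN=(all ⊤)   OUT=(all ⊤)
  B2:   IN=(all ⊤)   OUT=(all ⊤)
  B3:   IN=(all ⊤)   OUT={e:1; rest ⊤}
  B4:   IN=(all ⊤)   OUT=(all ⊤)
  B5:   IN=(all ⊤)   OUT={f:-1; rest ⊤}
  B6:   IN={f:-1; rest ⊤}   OUT={e:1, f:-1; rest ⊤}

Merge at B3: IN[B3] = OUT[B2] = {a: ⊤, b: ⊤, c: ⊤, d: ⊤, e: ⊤, f: ⊤}
Applying B3's transfer function to that IN value gives OUT[B3] (row B3 above).

Answer: {a: ⊤, b: ⊤, c: ⊤, d: ⊤, e: 1, f: ⊤}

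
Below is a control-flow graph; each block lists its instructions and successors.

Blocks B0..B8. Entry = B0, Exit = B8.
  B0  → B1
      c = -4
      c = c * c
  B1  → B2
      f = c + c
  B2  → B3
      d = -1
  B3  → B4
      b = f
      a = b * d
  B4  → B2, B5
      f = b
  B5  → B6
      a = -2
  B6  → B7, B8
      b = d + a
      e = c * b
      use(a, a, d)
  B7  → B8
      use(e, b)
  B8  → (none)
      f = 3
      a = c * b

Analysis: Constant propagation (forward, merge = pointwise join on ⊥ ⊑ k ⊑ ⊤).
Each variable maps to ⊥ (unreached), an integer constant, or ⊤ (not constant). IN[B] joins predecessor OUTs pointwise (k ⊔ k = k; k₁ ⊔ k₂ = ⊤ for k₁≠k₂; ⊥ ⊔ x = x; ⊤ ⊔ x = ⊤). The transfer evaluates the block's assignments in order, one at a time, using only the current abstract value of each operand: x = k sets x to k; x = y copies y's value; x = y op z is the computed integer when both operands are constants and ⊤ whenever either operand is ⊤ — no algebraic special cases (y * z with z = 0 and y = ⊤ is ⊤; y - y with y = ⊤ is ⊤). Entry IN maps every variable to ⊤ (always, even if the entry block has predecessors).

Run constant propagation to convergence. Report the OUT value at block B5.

Answer: {a: -2, b: 32, c: 16, d: -1, e: ⊤, f: 32}

Trace:
Fixpoint table:
  B0:  IN=(all ⊤)  OUT={c:16; rest ⊤}
  B1:  IN={c:16; rest ⊤}  OUT={c:16, f:32; rest ⊤}
  B2:  IN={c:16, f:32; rest ⊤}  OUT={c:16, d:-1, f:32; rest ⊤}
  B3:  IN={c:16, d:-1, f:32; rest ⊤}  OUT={a:-32, b:32, c:16, d:-1, f:32; rest ⊤}
  B4:  IN={a:-32, b:32, c:16, d:-1, f:32; rest ⊤}  OUT={a:-32, b:32, c:16, d:-1, f:32; rest ⊤}
  B5:  IN={a:-32, b:32, c:16, d:-1, f:32; rest ⊤}  OUT={a:-2, b:32, c:16, d:-1, f:32; rest ⊤}
  B6:  IN={a:-2, b:32, c:16, d:-1, f:32; rest ⊤}  OUT={a:-2, b:-3, c:16, d:-1, e:-48, f:32; rest ⊤}
  B7:  IN={a:-2, b:-3, c:16, d:-1, e:-48, f:32; rest ⊤}  OUT={a:-2, b:-3, c:16, d:-1, e:-48, f:32; rest ⊤}
  B8:  IN={a:-2, b:-3, c:16, d:-1, e:-48, f:32; rest ⊤}  OUT={a:-48, b:-3, c:16, d:-1, e:-48, f:3; rest ⊤}

Merge at B5: IN[B5] = OUT[B4] = {a: -32, b: 32, c: 16, d: -1, e: ⊤, f: 32}
Applying B5's transfer function to that IN value gives OUT[B5] (row B5 above).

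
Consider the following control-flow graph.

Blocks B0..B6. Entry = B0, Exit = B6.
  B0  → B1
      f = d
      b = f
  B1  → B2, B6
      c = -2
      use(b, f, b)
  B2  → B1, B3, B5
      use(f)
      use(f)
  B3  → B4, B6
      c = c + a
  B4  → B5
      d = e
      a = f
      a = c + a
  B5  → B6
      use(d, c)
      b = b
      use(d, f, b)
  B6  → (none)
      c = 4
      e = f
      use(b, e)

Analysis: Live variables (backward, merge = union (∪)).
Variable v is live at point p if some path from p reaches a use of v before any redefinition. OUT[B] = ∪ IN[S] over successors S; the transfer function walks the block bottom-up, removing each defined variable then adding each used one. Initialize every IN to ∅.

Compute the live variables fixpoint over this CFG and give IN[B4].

Answer: {b, c, e, f}

Derivation:
Converged values:
  B0:   IN={a, d, e}   OUT={a, b, d, e, f}
  B1:   IN={a, b, d, e, f}   OUT={a, b, c, d, e, f}
  B2:   IN={a, b, c, d, e, f}   OUT={a, b, c, d, e, f}
  B3:   IN={a, b, c, e, f}   OUT={b, c, e, f}
  B4:   IN={b, c, e, f}   OUT={b, c, d, f}
  B5:   IN={b, c, d, f}   OUT={b, f}
  B6:   IN={b, f}   OUT={}

Merge at B4: OUT[B4] = IN[B5] = {b, c, d, f}
Applying B4's transfer function to that OUT value gives IN[B4] (row B4 above).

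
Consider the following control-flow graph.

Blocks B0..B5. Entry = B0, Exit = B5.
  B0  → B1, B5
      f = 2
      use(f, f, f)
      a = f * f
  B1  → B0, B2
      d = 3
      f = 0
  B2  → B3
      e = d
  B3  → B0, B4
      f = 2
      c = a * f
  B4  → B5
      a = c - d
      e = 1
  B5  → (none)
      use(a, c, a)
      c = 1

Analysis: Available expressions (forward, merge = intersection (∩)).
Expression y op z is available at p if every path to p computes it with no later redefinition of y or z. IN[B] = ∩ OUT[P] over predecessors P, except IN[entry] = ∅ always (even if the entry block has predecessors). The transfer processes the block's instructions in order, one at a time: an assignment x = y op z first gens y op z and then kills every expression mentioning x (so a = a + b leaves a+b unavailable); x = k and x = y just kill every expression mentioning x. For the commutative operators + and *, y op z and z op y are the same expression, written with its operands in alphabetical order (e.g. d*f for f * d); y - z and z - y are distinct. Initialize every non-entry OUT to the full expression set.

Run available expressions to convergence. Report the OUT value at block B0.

Per-block solution:
  B0:   IN={}   OUT={f*f}
  B1:   IN={f*f}   OUT={}
  B2:   IN={}   OUT={}
  B3:   IN={}   OUT={a*f}
  B4:   IN={a*f}   OUT={c-d}
  B5:   IN={}   OUT={}

Merge at B0 (entry node, so the boundary value {} is joined with the incoming edge(s)): IN[B0] = {} ∩ OUT[B1] ∩ OUT[B3] = {}
Applying B0's transfer function to that IN value gives OUT[B0] (row B0 above).

Answer: {f*f}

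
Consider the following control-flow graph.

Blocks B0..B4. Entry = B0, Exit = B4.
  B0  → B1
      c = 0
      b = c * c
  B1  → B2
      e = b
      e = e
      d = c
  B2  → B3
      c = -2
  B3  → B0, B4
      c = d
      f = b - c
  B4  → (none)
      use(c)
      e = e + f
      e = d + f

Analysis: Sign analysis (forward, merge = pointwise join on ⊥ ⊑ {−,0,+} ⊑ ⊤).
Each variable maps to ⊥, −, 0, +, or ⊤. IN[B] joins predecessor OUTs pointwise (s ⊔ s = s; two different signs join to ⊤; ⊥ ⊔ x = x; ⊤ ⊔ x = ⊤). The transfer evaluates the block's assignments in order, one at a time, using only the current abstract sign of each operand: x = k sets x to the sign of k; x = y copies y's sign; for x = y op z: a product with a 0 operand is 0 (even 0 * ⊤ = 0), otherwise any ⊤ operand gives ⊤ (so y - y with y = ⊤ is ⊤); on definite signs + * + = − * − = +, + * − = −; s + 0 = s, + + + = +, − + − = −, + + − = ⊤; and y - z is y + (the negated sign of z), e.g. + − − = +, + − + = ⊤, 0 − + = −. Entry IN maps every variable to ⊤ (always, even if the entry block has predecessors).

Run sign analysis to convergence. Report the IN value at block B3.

Answer: {a: ⊤, b: 0, c: -, d: 0, e: 0, f: ⊤}

Trace:
Per-block solution:
  B0:   IN=(all ⊤)   OUT={b:0, c:0; rest ⊤}
  B1:   IN={b:0, c:0; rest ⊤}   OUT={b:0, c:0, d:0, e:0; rest ⊤}
  B2:   IN={b:0, c:0, d:0, e:0; rest ⊤}   OUT={b:0, c:-, d:0, e:0; rest ⊤}
  B3:   IN={b:0, c:-, d:0, e:0; rest ⊤}   OUT={b:0, c:0, d:0, e:0, f:0; rest ⊤}
  B4:   IN={b:0, c:0, d:0, e:0, f:0; rest ⊤}   OUT={b:0, c:0, d:0, e:0, f:0; rest ⊤}

Merge at B3: IN[B3] = OUT[B2] = {a: ⊤, b: 0, c: -, d: 0, e: 0, f: ⊤}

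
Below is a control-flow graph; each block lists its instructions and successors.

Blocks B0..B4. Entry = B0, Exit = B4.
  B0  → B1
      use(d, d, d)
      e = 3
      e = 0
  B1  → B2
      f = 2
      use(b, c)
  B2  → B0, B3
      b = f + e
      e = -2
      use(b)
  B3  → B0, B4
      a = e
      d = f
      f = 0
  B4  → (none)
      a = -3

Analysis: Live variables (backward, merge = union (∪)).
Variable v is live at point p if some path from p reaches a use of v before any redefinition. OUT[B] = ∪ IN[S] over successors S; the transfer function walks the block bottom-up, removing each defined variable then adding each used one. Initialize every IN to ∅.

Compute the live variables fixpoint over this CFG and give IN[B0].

Converged values:
  B0:  IN={b, c, d}  OUT={b, c, d, e}
  B1:  IN={b, c, d, e}  OUT={c, d, e, f}
  B2:  IN={c, d, e, f}  OUT={b, c, d, e, f}
  B3:  IN={b, c, e, f}  OUT={b, c, d}
  B4:  IN={}  OUT={}

Merge at B0: OUT[B0] = IN[B1] = {b, c, d, e}
Applying B0's transfer function to that OUT value gives IN[B0] (row B0 above).

Answer: {b, c, d}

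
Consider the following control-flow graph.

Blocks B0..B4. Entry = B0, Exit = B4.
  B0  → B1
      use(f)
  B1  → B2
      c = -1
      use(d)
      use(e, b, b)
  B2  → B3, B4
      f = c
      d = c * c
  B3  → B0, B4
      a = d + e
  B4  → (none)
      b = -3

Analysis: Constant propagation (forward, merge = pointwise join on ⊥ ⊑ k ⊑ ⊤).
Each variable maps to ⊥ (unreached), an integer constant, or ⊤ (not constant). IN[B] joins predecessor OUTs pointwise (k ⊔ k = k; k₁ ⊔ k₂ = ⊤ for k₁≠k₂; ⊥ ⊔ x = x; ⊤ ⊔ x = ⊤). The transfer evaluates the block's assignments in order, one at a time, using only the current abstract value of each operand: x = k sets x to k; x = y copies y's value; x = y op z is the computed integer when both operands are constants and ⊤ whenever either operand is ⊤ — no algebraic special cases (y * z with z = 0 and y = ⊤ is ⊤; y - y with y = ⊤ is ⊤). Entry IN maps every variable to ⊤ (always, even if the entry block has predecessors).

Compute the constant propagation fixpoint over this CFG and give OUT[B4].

Answer: {a: ⊤, b: -3, c: -1, d: 1, e: ⊤, f: -1}

Derivation:
Fixpoint table:
  B0:   IN=(all ⊤)   OUT=(all ⊤)
  B1:   IN=(all ⊤)   OUT={c:-1; rest ⊤}
  B2:   IN={c:-1; rest ⊤}   OUT={c:-1, d:1, f:-1; rest ⊤}
  B3:   IN={c:-1, d:1, f:-1; rest ⊤}   OUT={c:-1, d:1, f:-1; rest ⊤}
  B4:   IN={c:-1, d:1, f:-1; rest ⊤}   OUT={b:-3, c:-1, d:1, f:-1; rest ⊤}

Merge at B4: IN[B4] = OUT[B2] ⊔ OUT[B3] = {a: ⊤, b: ⊤, c: -1, d: 1, e: ⊤, f: -1}
Applying B4's transfer function to that IN value gives OUT[B4] (row B4 above).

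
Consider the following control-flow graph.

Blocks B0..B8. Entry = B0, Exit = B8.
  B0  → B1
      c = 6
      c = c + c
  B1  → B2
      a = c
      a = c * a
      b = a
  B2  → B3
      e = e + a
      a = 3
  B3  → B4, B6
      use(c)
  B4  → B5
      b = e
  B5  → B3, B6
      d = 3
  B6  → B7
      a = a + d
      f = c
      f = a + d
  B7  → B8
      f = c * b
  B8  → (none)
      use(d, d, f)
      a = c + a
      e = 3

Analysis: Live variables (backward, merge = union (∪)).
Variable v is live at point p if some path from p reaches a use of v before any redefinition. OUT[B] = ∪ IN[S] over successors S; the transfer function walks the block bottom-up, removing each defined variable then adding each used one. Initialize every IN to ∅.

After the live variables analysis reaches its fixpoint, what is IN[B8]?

Fixpoint table:
  B0:   IN={d, e}   OUT={c, d, e}
  B1:   IN={c, d, e}   OUT={a, b, c, d, e}
  B2:   IN={a, b, c, d, e}   OUT={a, b, c, d, e}
  B3:   IN={a, b, c, d, e}   OUT={a, b, c, d, e}
  B4:   IN={a, c, e}   OUT={a, b, c, e}
  B5:   IN={a, b, c, e}   OUT={a, b, c, d, e}
  B6:   IN={a, b, c, d}   OUT={a, b, c, d}
  B7:   IN={a, b, c, d}   OUT={a, c, d, f}
  B8:   IN={a, c, d, f}   OUT={}

B8 is the boundary node: OUT[B8] = {}
Applying B8's transfer function to that OUT value gives IN[B8] (row B8 above).

Answer: {a, c, d, f}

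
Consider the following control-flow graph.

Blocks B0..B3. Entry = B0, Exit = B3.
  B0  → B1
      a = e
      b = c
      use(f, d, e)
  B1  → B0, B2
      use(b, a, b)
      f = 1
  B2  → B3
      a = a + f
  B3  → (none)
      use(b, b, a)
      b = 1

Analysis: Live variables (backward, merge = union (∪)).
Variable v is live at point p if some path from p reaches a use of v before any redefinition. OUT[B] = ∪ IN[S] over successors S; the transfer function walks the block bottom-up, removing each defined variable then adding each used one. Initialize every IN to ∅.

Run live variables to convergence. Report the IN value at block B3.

Converged values:
  B0: | IN={c, d, e, f} | OUT={a, b, c, d, e}
  B1: | IN={a, b, c, d, e} | OUT={a, b, c, d, e, f}
  B2: | IN={a, b, f} | OUT={a, b}
  B3: | IN={a, b} | OUT={}

B3 is the boundary node: OUT[B3] = {}
Applying B3's transfer function to that OUT value gives IN[B3] (row B3 above).

Answer: {a, b}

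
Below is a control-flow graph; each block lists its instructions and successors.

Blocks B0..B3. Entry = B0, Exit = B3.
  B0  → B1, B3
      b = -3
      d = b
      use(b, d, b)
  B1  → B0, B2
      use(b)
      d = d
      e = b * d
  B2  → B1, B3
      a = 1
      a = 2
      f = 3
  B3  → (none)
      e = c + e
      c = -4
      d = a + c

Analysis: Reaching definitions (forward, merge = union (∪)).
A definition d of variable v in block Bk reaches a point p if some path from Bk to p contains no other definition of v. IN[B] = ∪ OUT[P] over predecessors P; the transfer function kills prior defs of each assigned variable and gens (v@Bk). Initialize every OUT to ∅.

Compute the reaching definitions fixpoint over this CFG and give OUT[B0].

Answer: {a@B2, b@B0, d@B0, e@B1, f@B2}

Trace:
Per-block solution:
  B0: | IN={a@B2, b@B0, d@B1, e@B1, f@B2} | OUT={a@B2, b@B0, d@B0, e@B1, f@B2}
  B1: | IN={a@B2, b@B0, d@B0, d@B1, e@B1, f@B2} | OUT={a@B2, b@B0, d@B1, e@B1, f@B2}
  B2: | IN={a@B2, b@B0, d@B1, e@B1, f@B2} | OUT={a@B2, b@B0, d@B1, e@B1, f@B2}
  B3: | IN={a@B2, b@B0, d@B0, d@B1, e@B1, f@B2} | OUT={a@B2, b@B0, c@B3, d@B3, e@B3, f@B2}

Merge at B0 (entry node, so the boundary value {} is joined with the incoming edge(s)): IN[B0] = {} ⊔ OUT[B1] = {a@B2, b@B0, d@B1, e@B1, f@B2}
Applying B0's transfer function to that IN value gives OUT[B0] (row B0 above).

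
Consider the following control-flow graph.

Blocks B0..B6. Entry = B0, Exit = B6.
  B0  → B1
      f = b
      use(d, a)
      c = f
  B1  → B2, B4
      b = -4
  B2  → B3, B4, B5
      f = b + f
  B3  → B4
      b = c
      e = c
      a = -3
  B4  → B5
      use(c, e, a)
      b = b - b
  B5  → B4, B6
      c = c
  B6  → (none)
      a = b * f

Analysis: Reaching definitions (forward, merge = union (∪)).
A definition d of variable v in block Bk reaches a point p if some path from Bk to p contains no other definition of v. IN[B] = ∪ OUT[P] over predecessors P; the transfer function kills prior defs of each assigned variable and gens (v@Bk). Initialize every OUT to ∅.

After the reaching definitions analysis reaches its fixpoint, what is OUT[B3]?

Fixpoint table:
  B0:   IN={}   OUT={c@B0, f@B0}
  B1:   IN={c@B0, f@B0}   OUT={b@B1, c@B0, f@B0}
  B2:   IN={b@B1, c@B0, f@B0}   OUT={b@B1, c@B0, f@B2}
  B3:   IN={b@B1, c@B0, f@B2}   OUT={a@B3, b@B3, c@B0, e@B3, f@B2}
  B4:   IN={a@B3, b@B1, b@B3, b@B4, c@B0, c@B5, e@B3, f@B0, f@B2}   OUT={a@B3, b@B4, c@B0, c@B5, e@B3, f@B0, f@B2}
  B5:   IN={a@B3, b@B1, b@B4, c@B0, c@B5, e@B3, f@B0, f@B2}   OUT={a@B3, b@B1, b@B4, c@B5, e@B3, f@B0, f@B2}
  B6:   IN={a@B3, b@B1, b@B4, c@B5, e@B3, f@B0, f@B2}   OUT={a@B6, b@B1, b@B4, c@B5, e@B3, f@B0, f@B2}

Merge at B3: IN[B3] = OUT[B2] = {b@B1, c@B0, f@B2}
Applying B3's transfer function to that IN value gives OUT[B3] (row B3 above).

Answer: {a@B3, b@B3, c@B0, e@B3, f@B2}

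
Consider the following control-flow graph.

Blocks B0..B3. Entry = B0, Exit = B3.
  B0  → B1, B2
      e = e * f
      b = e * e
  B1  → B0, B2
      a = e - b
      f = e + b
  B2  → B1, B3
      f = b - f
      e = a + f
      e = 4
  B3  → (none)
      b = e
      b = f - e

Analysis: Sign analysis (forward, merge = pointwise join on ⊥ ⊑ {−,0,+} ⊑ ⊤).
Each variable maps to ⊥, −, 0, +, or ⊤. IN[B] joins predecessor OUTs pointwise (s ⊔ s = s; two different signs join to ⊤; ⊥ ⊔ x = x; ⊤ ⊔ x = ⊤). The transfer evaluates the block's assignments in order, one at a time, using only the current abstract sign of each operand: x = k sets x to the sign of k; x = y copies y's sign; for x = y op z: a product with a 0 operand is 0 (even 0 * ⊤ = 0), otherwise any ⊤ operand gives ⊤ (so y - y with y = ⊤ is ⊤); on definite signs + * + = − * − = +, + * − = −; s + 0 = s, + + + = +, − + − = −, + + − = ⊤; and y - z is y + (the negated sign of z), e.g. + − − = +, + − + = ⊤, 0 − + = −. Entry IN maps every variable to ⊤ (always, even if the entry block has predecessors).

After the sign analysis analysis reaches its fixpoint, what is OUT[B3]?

Converged values:
  B0:  IN=(all ⊤)  OUT=(all ⊤)
  B1:  IN=(all ⊤)  OUT=(all ⊤)
  B2:  IN=(all ⊤)  OUT={e:+; rest ⊤}
  B3:  IN={e:+; rest ⊤}  OUT={e:+; rest ⊤}

Merge at B3: IN[B3] = OUT[B2] = {a: ⊤, b: ⊤, c: ⊤, d: ⊤, e: +, f: ⊤}
Applying B3's transfer function to that IN value gives OUT[B3] (row B3 above).

Answer: {a: ⊤, b: ⊤, c: ⊤, d: ⊤, e: +, f: ⊤}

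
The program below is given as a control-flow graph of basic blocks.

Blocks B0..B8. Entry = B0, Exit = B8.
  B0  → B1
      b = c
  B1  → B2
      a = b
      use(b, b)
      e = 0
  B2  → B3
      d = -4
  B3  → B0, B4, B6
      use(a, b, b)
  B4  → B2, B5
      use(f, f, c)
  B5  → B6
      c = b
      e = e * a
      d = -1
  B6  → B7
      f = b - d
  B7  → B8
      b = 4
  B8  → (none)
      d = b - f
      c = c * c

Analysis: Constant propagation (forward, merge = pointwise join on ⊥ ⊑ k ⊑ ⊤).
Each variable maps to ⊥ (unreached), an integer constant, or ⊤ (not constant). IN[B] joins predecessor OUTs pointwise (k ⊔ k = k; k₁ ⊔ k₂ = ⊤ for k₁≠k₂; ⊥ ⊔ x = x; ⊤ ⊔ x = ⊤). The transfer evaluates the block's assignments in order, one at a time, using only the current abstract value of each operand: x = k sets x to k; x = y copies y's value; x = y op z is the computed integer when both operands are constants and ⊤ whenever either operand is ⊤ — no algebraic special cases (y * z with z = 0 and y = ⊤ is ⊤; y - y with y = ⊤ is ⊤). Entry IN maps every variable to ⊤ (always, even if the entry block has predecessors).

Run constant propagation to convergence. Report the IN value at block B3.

Answer: {a: ⊤, b: ⊤, c: ⊤, d: -4, e: 0, f: ⊤}

Derivation:
Converged values:
  B0:  IN=(all ⊤)  OUT=(all ⊤)
  B1:  IN=(all ⊤)  OUT={e:0; rest ⊤}
  B2:  IN={e:0; rest ⊤}  OUT={d:-4, e:0; rest ⊤}
  B3:  IN={d:-4, e:0; rest ⊤}  OUT={d:-4, e:0; rest ⊤}
  B4:  IN={d:-4, e:0; rest ⊤}  OUT={d:-4, e:0; rest ⊤}
  B5:  IN={d:-4, e:0; rest ⊤}  OUT={d:-1; rest ⊤}
  B6:  IN=(all ⊤)  OUT=(all ⊤)
  B7:  IN=(all ⊤)  OUT={b:4; rest ⊤}
  B8:  IN={b:4; rest ⊤}  OUT={b:4; rest ⊤}

Merge at B3: IN[B3] = OUT[B2] = {a: ⊤, b: ⊤, c: ⊤, d: -4, e: 0, f: ⊤}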